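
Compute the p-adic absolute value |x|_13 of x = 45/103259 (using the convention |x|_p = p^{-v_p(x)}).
|45/103259|_13 = 2197

Step 1 — compute v_13(x) by factoring powers of 13 out of the numerator and denominator: v_13(45/103259) = -3. Step 2 — apply |x|_p = p^{-v_p(x)} = 13^{3} = 2197.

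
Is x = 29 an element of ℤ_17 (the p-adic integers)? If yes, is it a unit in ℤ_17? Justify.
x ∈ ℤ_17^× (unit); v_17(x) = 0

ℤ_17 = {x ∈ ℚ_17 : v_17(x) ≥ 0} and ℤ_17^× = {x ∈ ℤ_17 : v_17(x) = 0}. Here v_17(29) = v_17(num) − v_17(den) = 0; compare against these criteria.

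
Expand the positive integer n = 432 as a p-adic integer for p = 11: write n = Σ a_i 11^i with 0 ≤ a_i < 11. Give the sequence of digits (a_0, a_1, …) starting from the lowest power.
(a_0, a_1, …) = (3, 6, 3)

Repeated division by 11 gives the digits low-to-high: 432 = 3 + 6·11^1 + 3·11^2. Digit sequence: (3, 6, 3).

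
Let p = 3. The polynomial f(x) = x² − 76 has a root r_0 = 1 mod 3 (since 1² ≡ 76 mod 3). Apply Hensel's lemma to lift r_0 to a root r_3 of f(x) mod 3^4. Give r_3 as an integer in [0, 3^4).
r_3 = 61 (mod 81)

Hensel's recurrence: r_{i+1} = r_i − f(r_i)·(f′(r_i))^{-1} mod 3^{i+2}, with f′(x) = 2x. Iterate:
  r_0 = 1 (mod 3)
  r_1 = 7 (mod 9)
  r_2 = 7 (mod 27)
  r_3 = 61 (mod 81)
Final: r_3 = 61, and one checks f(r_3) ≡ 0 mod 3^4.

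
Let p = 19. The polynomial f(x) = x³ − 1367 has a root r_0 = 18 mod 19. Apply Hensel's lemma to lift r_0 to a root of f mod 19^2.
r_1 = 94 (mod 361)

Hensel: r_{i+1} = r_i − f(r_i)/f′(r_i) mod 19^{i+2}, where f′(x) = 3x². Iterate:
  r_0 = 18 (mod 19)
  r_1 = 94 (mod 361)
Final: r = 94 with f(r) ≡ 0 mod 19^2.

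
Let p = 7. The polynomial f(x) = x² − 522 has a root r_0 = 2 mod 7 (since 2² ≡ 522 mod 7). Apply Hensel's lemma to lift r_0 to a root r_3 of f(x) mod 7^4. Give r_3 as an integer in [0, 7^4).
r_3 = 1234 (mod 2401)

Hensel's recurrence: r_{i+1} = r_i − f(r_i)·(f′(r_i))^{-1} mod 7^{i+2}, with f′(x) = 2x. Iterate:
  r_0 = 2 (mod 7)
  r_1 = 9 (mod 49)
  r_2 = 205 (mod 343)
  r_3 = 1234 (mod 2401)
Final: r_3 = 1234, and one checks f(r_3) ≡ 0 mod 7^4.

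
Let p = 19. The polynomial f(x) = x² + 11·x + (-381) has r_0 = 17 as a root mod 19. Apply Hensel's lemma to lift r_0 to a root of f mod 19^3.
r_2 = 5470 (mod 6859)

Hensel: r_{i+1} = r_i − f(r_i)·(f′(r_i))^{-1} mod 19^{i+2}, f′(x) = 2x + 11. Iterate:
  r_0 = 17 (mod 19)
  r_1 = 55 (mod 361)
  r_2 = 5470 (mod 6859)
Final: r = 5470 satisfies f(r) ≡ 0 mod 19^3.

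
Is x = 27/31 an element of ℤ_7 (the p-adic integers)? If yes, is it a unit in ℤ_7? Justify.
x ∈ ℤ_7^× (unit); v_7(x) = 0

ℤ_7 = {x ∈ ℚ_7 : v_7(x) ≥ 0} and ℤ_7^× = {x ∈ ℤ_7 : v_7(x) = 0}. Here v_7(27/31) = v_7(num) − v_7(den) = 0; compare against these criteria.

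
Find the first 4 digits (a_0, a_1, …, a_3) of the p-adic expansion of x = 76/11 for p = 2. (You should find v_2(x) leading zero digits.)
(a_0, …, a_3) = (0, 0, 1, 0)

v_2(76/11) = 2, so a_0 = ... = a_1 = 0. Factor out: x = 2^2 · u with u = 19/11 a unit in ℤ_2. Expand u iteratively via a_{v+i} = u_i mod 2, u_{i+1} = (u_i − a_{v+i})/2:
  u_0 = 19/11;  a_2 = 1;  u_1 = (u_0 − 1)/2 = 4/11
  u_1 = 4/11;  a_3 = 0;  u_2 = (u_1 − 0)/2 = 2/11
Digits: (0, 0, 1, 0).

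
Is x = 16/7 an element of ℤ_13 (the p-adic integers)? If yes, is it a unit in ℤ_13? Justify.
x ∈ ℤ_13^× (unit); v_13(x) = 0

ℤ_13 = {x ∈ ℚ_13 : v_13(x) ≥ 0} and ℤ_13^× = {x ∈ ℤ_13 : v_13(x) = 0}. Here v_13(16/7) = v_13(num) − v_13(den) = 0; compare against these criteria.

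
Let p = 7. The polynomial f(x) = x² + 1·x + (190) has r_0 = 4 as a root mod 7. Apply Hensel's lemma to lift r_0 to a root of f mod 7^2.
r_1 = 46 (mod 49)

Hensel: r_{i+1} = r_i − f(r_i)·(f′(r_i))^{-1} mod 7^{i+2}, f′(x) = 2x + 1. Iterate:
  r_0 = 4 (mod 7)
  r_1 = 46 (mod 49)
Final: r = 46 satisfies f(r) ≡ 0 mod 7^2.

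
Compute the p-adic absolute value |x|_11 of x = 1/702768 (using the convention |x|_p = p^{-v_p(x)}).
|1/702768|_11 = 14641

Step 1 — compute v_11(x) by factoring powers of 11 out of the numerator and denominator: v_11(1/702768) = -4. Step 2 — apply |x|_p = p^{-v_p(x)} = 11^{4} = 14641.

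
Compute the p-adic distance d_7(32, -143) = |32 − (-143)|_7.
d_7(32, -143) = 1/7

Step 1 — x − y = 32 − (-143) = 175. Step 2 — v_7(175) = 1 (factor: 175 = (7^1 · 25); the sign does not affect v_p). Step 3 — |x − y|_7 = 7^{-1} = 1/7.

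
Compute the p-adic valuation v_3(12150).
v_3(12150) = 5

v_3(n) is the largest exponent k such that 3^k divides n. Factor out: 12150 = 3^5 · 50. (Sign doesn't affect v_p.) So v_3(12150) = 5.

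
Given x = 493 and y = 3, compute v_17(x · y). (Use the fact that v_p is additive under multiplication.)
v_17(1479) = 1

v_p(x) = 1 (factor: 493 = 17^1 · 29); v_p(y) = 0 (factor: 3 = 17^0 · 3). Additivity: v_p(xy) = v_p(x) + v_p(y) = 1 + 0 = 1. (Direct check: xy = 1479 = 17^1 · (87).)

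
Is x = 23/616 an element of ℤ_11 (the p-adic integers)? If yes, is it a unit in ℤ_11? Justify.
x ∉ ℤ_11 (v_11(x) = -1 < 0)

ℤ_11 = {x ∈ ℚ_11 : v_11(x) ≥ 0} and ℤ_11^× = {x ∈ ℤ_11 : v_11(x) = 0}. Here v_11(23/616) = v_11(num) − v_11(den) = -1; compare against these criteria.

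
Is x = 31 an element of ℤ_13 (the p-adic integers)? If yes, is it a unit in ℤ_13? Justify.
x ∈ ℤ_13^× (unit); v_13(x) = 0

ℤ_13 = {x ∈ ℚ_13 : v_13(x) ≥ 0} and ℤ_13^× = {x ∈ ℤ_13 : v_13(x) = 0}. Here v_13(31) = v_13(num) − v_13(den) = 0; compare against these criteria.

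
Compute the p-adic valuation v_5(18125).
v_5(18125) = 4

v_5(n) is the largest exponent k such that 5^k divides n. Factor out: 18125 = 5^4 · 29. (Sign doesn't affect v_p.) So v_5(18125) = 4.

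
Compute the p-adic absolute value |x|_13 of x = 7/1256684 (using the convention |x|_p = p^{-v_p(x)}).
|7/1256684|_13 = 28561

Step 1 — compute v_13(x) by factoring powers of 13 out of the numerator and denominator: v_13(7/1256684) = -4. Step 2 — apply |x|_p = p^{-v_p(x)} = 13^{4} = 28561.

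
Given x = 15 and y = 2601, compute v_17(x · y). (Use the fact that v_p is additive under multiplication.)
v_17(39015) = 2

v_p(x) = 0 (factor: 15 = 17^0 · 15); v_p(y) = 2 (factor: 2601 = 17^2 · 9). Additivity: v_p(xy) = v_p(x) + v_p(y) = 0 + 2 = 2. (Direct check: xy = 39015 = 17^2 · (135).)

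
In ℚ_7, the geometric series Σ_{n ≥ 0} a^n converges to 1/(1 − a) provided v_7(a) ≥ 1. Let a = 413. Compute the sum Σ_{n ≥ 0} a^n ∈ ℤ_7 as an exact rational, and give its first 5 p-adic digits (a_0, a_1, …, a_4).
Σ a^n = 1/(1 − a) = -1/412;  first 5 digits = (1, 3, 3, 0, 1)

v_7(a) = 1 ≥ 1, so the series converges in ℤ_7 to 1/(1 − a) = 1/(1 − 413) = -1/412. Expand this rational in ℤ_7: compute digits iteratively via d_i = x_i mod 7, x_{i+1} = (x_i − d_i)/7. The first 5 digits are (1, 3, 3, 0, 1).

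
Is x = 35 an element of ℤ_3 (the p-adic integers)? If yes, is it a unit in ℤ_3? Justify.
x ∈ ℤ_3^× (unit); v_3(x) = 0

ℤ_3 = {x ∈ ℚ_3 : v_3(x) ≥ 0} and ℤ_3^× = {x ∈ ℤ_3 : v_3(x) = 0}. Here v_3(35) = v_3(num) − v_3(den) = 0; compare against these criteria.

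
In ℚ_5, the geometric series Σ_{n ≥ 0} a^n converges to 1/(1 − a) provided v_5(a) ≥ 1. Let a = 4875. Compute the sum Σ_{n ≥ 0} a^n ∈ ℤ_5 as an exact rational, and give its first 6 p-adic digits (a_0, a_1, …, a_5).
Σ a^n = 1/(1 − a) = -1/4874;  first 6 digits = (1, 0, 0, 4, 2, 1)

v_5(a) = 3 ≥ 1, so the series converges in ℤ_5 to 1/(1 − a) = 1/(1 − 4875) = -1/4874. Expand this rational in ℤ_5: compute digits iteratively via d_i = x_i mod 5, x_{i+1} = (x_i − d_i)/5. The first 6 digits are (1, 0, 0, 4, 2, 1).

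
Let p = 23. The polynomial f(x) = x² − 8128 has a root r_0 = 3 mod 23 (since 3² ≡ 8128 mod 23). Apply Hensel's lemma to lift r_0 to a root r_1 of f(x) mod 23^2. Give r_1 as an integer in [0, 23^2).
r_1 = 210 (mod 529)

Hensel's recurrence: r_{i+1} = r_i − f(r_i)·(f′(r_i))^{-1} mod 23^{i+2}, with f′(x) = 2x. Iterate:
  r_0 = 3 (mod 23)
  r_1 = 210 (mod 529)
Final: r_1 = 210, and one checks f(r_1) ≡ 0 mod 23^2.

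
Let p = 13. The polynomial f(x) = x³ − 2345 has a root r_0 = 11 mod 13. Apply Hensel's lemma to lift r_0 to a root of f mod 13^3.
r_2 = 1194 (mod 2197)

Hensel: r_{i+1} = r_i − f(r_i)/f′(r_i) mod 13^{i+2}, where f′(x) = 3x². Iterate:
  r_0 = 11 (mod 13)
  r_1 = 11 (mod 169)
  r_2 = 1194 (mod 2197)
Final: r = 1194 with f(r) ≡ 0 mod 13^3.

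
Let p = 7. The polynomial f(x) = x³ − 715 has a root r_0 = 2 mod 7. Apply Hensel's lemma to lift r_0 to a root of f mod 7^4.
r_3 = 1878 (mod 2401)

Hensel: r_{i+1} = r_i − f(r_i)/f′(r_i) mod 7^{i+2}, where f′(x) = 3x². Iterate:
  r_0 = 2 (mod 7)
  r_1 = 16 (mod 49)
  r_2 = 163 (mod 343)
  r_3 = 1878 (mod 2401)
Final: r = 1878 with f(r) ≡ 0 mod 7^4.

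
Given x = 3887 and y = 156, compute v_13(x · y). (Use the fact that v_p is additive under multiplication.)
v_13(606372) = 3

v_p(x) = 2 (factor: 3887 = 13^2 · 23); v_p(y) = 1 (factor: 156 = 13^1 · 12). Additivity: v_p(xy) = v_p(x) + v_p(y) = 2 + 1 = 3. (Direct check: xy = 606372 = 13^3 · (276).)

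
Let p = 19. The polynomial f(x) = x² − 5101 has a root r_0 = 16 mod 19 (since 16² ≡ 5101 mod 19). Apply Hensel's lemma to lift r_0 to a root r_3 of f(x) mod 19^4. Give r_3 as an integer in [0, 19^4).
r_3 = 47041 (mod 130321)

Hensel's recurrence: r_{i+1} = r_i − f(r_i)·(f′(r_i))^{-1} mod 19^{i+2}, with f′(x) = 2x. Iterate:
  r_0 = 16 (mod 19)
  r_1 = 111 (mod 361)
  r_2 = 5887 (mod 6859)
  r_3 = 47041 (mod 130321)
Final: r_3 = 47041, and one checks f(r_3) ≡ 0 mod 19^4.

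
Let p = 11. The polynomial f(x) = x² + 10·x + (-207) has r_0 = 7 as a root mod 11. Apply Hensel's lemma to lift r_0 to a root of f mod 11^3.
r_2 = 1261 (mod 1331)

Hensel: r_{i+1} = r_i − f(r_i)·(f′(r_i))^{-1} mod 11^{i+2}, f′(x) = 2x + 10. Iterate:
  r_0 = 7 (mod 11)
  r_1 = 51 (mod 121)
  r_2 = 1261 (mod 1331)
Final: r = 1261 satisfies f(r) ≡ 0 mod 11^3.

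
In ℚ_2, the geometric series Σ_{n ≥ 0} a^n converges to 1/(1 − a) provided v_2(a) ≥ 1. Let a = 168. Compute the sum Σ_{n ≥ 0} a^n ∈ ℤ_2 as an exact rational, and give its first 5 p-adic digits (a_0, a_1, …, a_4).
Σ a^n = 1/(1 − a) = -1/167;  first 5 digits = (1, 0, 0, 1, 0)

v_2(a) = 3 ≥ 1, so the series converges in ℤ_2 to 1/(1 − a) = 1/(1 − 168) = -1/167. Expand this rational in ℤ_2: compute digits iteratively via d_i = x_i mod 2, x_{i+1} = (x_i − d_i)/2. The first 5 digits are (1, 0, 0, 1, 0).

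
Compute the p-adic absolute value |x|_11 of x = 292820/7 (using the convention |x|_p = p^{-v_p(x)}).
|292820/7|_11 = 1/14641

Step 1 — compute v_11(x) by factoring powers of 11 out of the numerator and denominator: v_11(292820/7) = 4. Step 2 — apply |x|_p = p^{-v_p(x)} = 11^{-4} = 1/14641.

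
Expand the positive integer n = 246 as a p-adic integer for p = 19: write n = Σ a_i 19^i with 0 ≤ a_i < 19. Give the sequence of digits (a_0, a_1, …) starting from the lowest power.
(a_0, a_1, …) = (18, 12)

Repeated division by 19 gives the digits low-to-high: 246 = 18 + 12·19^1. Digit sequence: (18, 12).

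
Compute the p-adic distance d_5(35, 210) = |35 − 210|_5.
d_5(35, 210) = 1/25

Step 1 — x − y = 35 − 210 = -175. Step 2 — v_5(-175) = 2 (factor: -175 = −(5^2 · 7); the sign does not affect v_p). Step 3 — |x − y|_5 = 5^{-2} = 1/25.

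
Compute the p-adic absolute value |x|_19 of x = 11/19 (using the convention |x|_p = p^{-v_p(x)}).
|11/19|_19 = 19

Step 1 — compute v_19(x) by factoring powers of 19 out of the numerator and denominator: v_19(11/19) = -1. Step 2 — apply |x|_p = p^{-v_p(x)} = 19^{1} = 19.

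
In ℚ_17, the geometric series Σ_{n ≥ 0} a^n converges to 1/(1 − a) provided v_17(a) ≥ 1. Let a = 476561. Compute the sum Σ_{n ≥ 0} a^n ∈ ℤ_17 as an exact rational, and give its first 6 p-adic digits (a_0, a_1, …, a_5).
Σ a^n = 1/(1 − a) = -1/476560;  first 6 digits = (1, 0, 0, 12, 5, 0)

v_17(a) = 3 ≥ 1, so the series converges in ℤ_17 to 1/(1 − a) = 1/(1 − 476561) = -1/476560. Expand this rational in ℤ_17: compute digits iteratively via d_i = x_i mod 17, x_{i+1} = (x_i − d_i)/17. The first 6 digits are (1, 0, 0, 12, 5, 0).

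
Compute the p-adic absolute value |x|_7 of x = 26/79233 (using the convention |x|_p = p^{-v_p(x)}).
|26/79233|_7 = 2401

Step 1 — compute v_7(x) by factoring powers of 7 out of the numerator and denominator: v_7(26/79233) = -4. Step 2 — apply |x|_p = p^{-v_p(x)} = 7^{4} = 2401.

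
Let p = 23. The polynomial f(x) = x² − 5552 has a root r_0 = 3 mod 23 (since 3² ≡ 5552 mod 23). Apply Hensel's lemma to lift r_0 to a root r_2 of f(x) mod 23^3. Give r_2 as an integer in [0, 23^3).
r_2 = 2602 (mod 12167)

Hensel's recurrence: r_{i+1} = r_i − f(r_i)·(f′(r_i))^{-1} mod 23^{i+2}, with f′(x) = 2x. Iterate:
  r_0 = 3 (mod 23)
  r_1 = 486 (mod 529)
  r_2 = 2602 (mod 12167)
Final: r_2 = 2602, and one checks f(r_2) ≡ 0 mod 23^3.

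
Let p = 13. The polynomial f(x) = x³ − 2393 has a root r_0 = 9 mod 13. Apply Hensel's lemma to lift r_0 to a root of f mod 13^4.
r_3 = 23760 (mod 28561)

Hensel: r_{i+1} = r_i − f(r_i)/f′(r_i) mod 13^{i+2}, where f′(x) = 3x². Iterate:
  r_0 = 9 (mod 13)
  r_1 = 100 (mod 169)
  r_2 = 1790 (mod 2197)
  r_3 = 23760 (mod 28561)
Final: r = 23760 with f(r) ≡ 0 mod 13^4.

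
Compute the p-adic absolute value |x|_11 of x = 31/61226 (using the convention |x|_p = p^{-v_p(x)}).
|31/61226|_11 = 1331

Step 1 — compute v_11(x) by factoring powers of 11 out of the numerator and denominator: v_11(31/61226) = -3. Step 2 — apply |x|_p = p^{-v_p(x)} = 11^{3} = 1331.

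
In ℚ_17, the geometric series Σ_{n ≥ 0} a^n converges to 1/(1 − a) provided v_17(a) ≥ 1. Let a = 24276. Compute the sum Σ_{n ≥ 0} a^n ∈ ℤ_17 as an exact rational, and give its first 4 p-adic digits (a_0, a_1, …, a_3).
Σ a^n = 1/(1 − a) = -1/24275;  first 4 digits = (1, 0, 16, 4)

v_17(a) = 2 ≥ 1, so the series converges in ℤ_17 to 1/(1 − a) = 1/(1 − 24276) = -1/24275. Expand this rational in ℤ_17: compute digits iteratively via d_i = x_i mod 17, x_{i+1} = (x_i − d_i)/17. The first 4 digits are (1, 0, 16, 4).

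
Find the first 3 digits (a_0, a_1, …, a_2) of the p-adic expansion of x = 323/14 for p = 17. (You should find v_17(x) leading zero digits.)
(a_0, …, a_2) = (0, 5, 1)

v_17(323/14) = 1, so a_0 = ... = a_0 = 0. Factor out: x = 17^1 · u with u = 19/14 a unit in ℤ_17. Expand u iteratively via a_{v+i} = u_i mod 17, u_{i+1} = (u_i − a_{v+i})/17:
  u_0 = 19/14;  a_1 = 5;  u_1 = (u_0 − 5)/17 = -3/14
  u_1 = -3/14;  a_2 = 1;  u_2 = (u_1 − 1)/17 = -1/14
Digits: (0, 5, 1).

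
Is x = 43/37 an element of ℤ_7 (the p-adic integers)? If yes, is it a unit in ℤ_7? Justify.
x ∈ ℤ_7^× (unit); v_7(x) = 0

ℤ_7 = {x ∈ ℚ_7 : v_7(x) ≥ 0} and ℤ_7^× = {x ∈ ℤ_7 : v_7(x) = 0}. Here v_7(43/37) = v_7(num) − v_7(den) = 0; compare against these criteria.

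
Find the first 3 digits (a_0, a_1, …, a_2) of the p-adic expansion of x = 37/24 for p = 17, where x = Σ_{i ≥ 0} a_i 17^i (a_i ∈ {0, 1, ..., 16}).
(a_0, …, a_2) = (15, 7, 13)

v_17(37/24) = 0 (numerator and denominator both coprime to 17), so x ∈ ℤ_17^×. Compute digits iteratively via a_i = x_i mod 17, x_{i+1} = (x_i − a_i)/17, with x_0 = x:
  x_0 = 37/24;  a_0 = 15;  x_1 = (x_0 − 15)/17 = -19/24
  x_1 = -19/24;  a_1 = 7;  x_2 = (x_1 − 7)/17 = -11/24
  x_2 = -11/24;  a_2 = 13;  x_3 = (x_2 − 13)/17 = -19/24
Digits: (15, 7, 13).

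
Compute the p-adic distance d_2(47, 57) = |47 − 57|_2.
d_2(47, 57) = 1/2

Step 1 — x − y = 47 − 57 = -10. Step 2 — v_2(-10) = 1 (factor: -10 = −(2^1 · 5); the sign does not affect v_p). Step 3 — |x − y|_2 = 2^{-1} = 1/2.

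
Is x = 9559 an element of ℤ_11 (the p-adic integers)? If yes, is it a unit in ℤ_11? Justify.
x ∈ ℤ_11 but not a unit; v_11(x) = 2 > 0

ℤ_11 = {x ∈ ℚ_11 : v_11(x) ≥ 0} and ℤ_11^× = {x ∈ ℤ_11 : v_11(x) = 0}. Here v_11(9559) = v_11(num) − v_11(den) = 2; compare against these criteria.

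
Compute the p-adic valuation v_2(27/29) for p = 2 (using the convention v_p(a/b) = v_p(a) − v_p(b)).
v_2(27/29) = 0

Factor powers of 2 from the numerator and denominator of the reduced fraction: 27 = 2^0 · 27 and 29 = 2^0 · 29. Apply v_p(a/b) = v_p(a) − v_p(b): v_2(27/29) = 0 − 0 = 0.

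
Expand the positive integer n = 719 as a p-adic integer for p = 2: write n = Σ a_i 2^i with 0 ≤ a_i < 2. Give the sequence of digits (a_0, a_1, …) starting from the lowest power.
(a_0, a_1, …) = (1, 1, 1, 1, 0, 0, 1, 1, 0, 1)

Repeated division by 2 gives the digits low-to-high: 719 = 1 + 1·2^1 + 1·2^2 + 1·2^3 + 1·2^6 + 1·2^7 + 1·2^9. Digit sequence: (1, 1, 1, 1, 0, 0, 1, 1, 0, 1).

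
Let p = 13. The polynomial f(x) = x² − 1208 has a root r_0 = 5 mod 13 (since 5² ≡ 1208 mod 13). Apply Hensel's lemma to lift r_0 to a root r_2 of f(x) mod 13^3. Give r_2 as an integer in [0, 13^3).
r_2 = 343 (mod 2197)

Hensel's recurrence: r_{i+1} = r_i − f(r_i)·(f′(r_i))^{-1} mod 13^{i+2}, with f′(x) = 2x. Iterate:
  r_0 = 5 (mod 13)
  r_1 = 5 (mod 169)
  r_2 = 343 (mod 2197)
Final: r_2 = 343, and one checks f(r_2) ≡ 0 mod 13^3.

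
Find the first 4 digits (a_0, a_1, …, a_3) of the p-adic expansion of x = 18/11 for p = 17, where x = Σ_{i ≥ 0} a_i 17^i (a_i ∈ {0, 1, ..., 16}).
(a_0, …, a_3) = (14, 7, 15, 13)

v_17(18/11) = 0 (numerator and denominator both coprime to 17), so x ∈ ℤ_17^×. Compute digits iteratively via a_i = x_i mod 17, x_{i+1} = (x_i − a_i)/17, with x_0 = x:
  x_0 = 18/11;  a_0 = 14;  x_1 = (x_0 − 14)/17 = -8/11
  x_1 = -8/11;  a_1 = 7;  x_2 = (x_1 − 7)/17 = -5/11
  x_2 = -5/11;  a_2 = 15;  x_3 = (x_2 − 15)/17 = -10/11
  x_3 = -10/11;  a_3 = 13;  x_4 = (x_3 − 13)/17 = -9/11
Digits: (14, 7, 15, 13).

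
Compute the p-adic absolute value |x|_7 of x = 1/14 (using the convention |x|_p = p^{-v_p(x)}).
|1/14|_7 = 7

Step 1 — compute v_7(x) by factoring powers of 7 out of the numerator and denominator: v_7(1/14) = -1. Step 2 — apply |x|_p = p^{-v_p(x)} = 7^{1} = 7.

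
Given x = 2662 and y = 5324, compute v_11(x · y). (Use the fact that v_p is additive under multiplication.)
v_11(14172488) = 6

v_p(x) = 3 (factor: 2662 = 11^3 · 2); v_p(y) = 3 (factor: 5324 = 11^3 · 4). Additivity: v_p(xy) = v_p(x) + v_p(y) = 3 + 3 = 6. (Direct check: xy = 14172488 = 11^6 · (8).)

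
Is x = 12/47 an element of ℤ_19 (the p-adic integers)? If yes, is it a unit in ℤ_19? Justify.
x ∈ ℤ_19^× (unit); v_19(x) = 0

ℤ_19 = {x ∈ ℚ_19 : v_19(x) ≥ 0} and ℤ_19^× = {x ∈ ℤ_19 : v_19(x) = 0}. Here v_19(12/47) = v_19(num) − v_19(den) = 0; compare against these criteria.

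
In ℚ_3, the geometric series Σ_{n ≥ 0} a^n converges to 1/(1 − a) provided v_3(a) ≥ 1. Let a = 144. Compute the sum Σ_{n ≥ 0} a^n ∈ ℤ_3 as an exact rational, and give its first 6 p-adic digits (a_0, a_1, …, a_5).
Σ a^n = 1/(1 − a) = -1/143;  first 6 digits = (1, 0, 1, 2, 2, 1)

v_3(a) = 2 ≥ 1, so the series converges in ℤ_3 to 1/(1 − a) = 1/(1 − 144) = -1/143. Expand this rational in ℤ_3: compute digits iteratively via d_i = x_i mod 3, x_{i+1} = (x_i − d_i)/3. The first 6 digits are (1, 0, 1, 2, 2, 1).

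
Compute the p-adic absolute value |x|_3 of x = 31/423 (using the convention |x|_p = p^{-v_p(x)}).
|31/423|_3 = 9

Step 1 — compute v_3(x) by factoring powers of 3 out of the numerator and denominator: v_3(31/423) = -2. Step 2 — apply |x|_p = p^{-v_p(x)} = 3^{2} = 9.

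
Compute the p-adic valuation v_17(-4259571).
v_17(-4259571) = 5

v_17(n) is the largest exponent k such that 17^k divides n. Factor out: -4259571 = -17^5 · 3. (Sign doesn't affect v_p.) So v_17(-4259571) = 5.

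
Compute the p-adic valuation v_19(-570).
v_19(-570) = 1

v_19(n) is the largest exponent k such that 19^k divides n. Factor out: -570 = -19^1 · 30. (Sign doesn't affect v_p.) So v_19(-570) = 1.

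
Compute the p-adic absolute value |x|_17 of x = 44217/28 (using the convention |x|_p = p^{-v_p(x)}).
|44217/28|_17 = 1/4913

Step 1 — compute v_17(x) by factoring powers of 17 out of the numerator and denominator: v_17(44217/28) = 3. Step 2 — apply |x|_p = p^{-v_p(x)} = 17^{-3} = 1/4913.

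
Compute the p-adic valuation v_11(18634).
v_11(18634) = 3

v_11(n) is the largest exponent k such that 11^k divides n. Factor out: 18634 = 11^3 · 14. (Sign doesn't affect v_p.) So v_11(18634) = 3.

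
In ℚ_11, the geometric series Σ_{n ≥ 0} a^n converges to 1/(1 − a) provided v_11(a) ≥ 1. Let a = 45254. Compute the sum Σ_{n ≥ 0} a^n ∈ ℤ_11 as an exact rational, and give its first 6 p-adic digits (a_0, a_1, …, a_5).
Σ a^n = 1/(1 − a) = -1/45253;  first 6 digits = (1, 0, 0, 1, 3, 0)

v_11(a) = 3 ≥ 1, so the series converges in ℤ_11 to 1/(1 − a) = 1/(1 − 45254) = -1/45253. Expand this rational in ℤ_11: compute digits iteratively via d_i = x_i mod 11, x_{i+1} = (x_i − d_i)/11. The first 6 digits are (1, 0, 0, 1, 3, 0).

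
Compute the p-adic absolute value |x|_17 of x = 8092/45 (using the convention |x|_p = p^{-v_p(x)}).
|8092/45|_17 = 1/289

Step 1 — compute v_17(x) by factoring powers of 17 out of the numerator and denominator: v_17(8092/45) = 2. Step 2 — apply |x|_p = p^{-v_p(x)} = 17^{-2} = 1/289.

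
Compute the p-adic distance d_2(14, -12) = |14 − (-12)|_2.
d_2(14, -12) = 1/2

Step 1 — x − y = 14 − (-12) = 26. Step 2 — v_2(26) = 1 (factor: 26 = (2^1 · 13); the sign does not affect v_p). Step 3 — |x − y|_2 = 2^{-1} = 1/2.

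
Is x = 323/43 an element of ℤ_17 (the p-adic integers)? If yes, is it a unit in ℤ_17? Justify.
x ∈ ℤ_17 but not a unit; v_17(x) = 1 > 0

ℤ_17 = {x ∈ ℚ_17 : v_17(x) ≥ 0} and ℤ_17^× = {x ∈ ℤ_17 : v_17(x) = 0}. Here v_17(323/43) = v_17(num) − v_17(den) = 1; compare against these criteria.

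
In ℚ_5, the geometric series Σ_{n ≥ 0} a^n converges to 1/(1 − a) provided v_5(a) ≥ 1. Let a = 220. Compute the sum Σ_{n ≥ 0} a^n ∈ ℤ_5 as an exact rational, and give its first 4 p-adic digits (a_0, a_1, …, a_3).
Σ a^n = 1/(1 − a) = -1/219;  first 4 digits = (1, 4, 4, 2)

v_5(a) = 1 ≥ 1, so the series converges in ℤ_5 to 1/(1 − a) = 1/(1 − 220) = -1/219. Expand this rational in ℤ_5: compute digits iteratively via d_i = x_i mod 5, x_{i+1} = (x_i − d_i)/5. The first 4 digits are (1, 4, 4, 2).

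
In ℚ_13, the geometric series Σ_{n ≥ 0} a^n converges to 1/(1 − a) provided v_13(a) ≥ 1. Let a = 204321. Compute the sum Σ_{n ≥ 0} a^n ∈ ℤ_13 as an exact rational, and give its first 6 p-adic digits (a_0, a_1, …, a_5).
Σ a^n = 1/(1 − a) = -1/204320;  first 6 digits = (1, 0, 0, 2, 7, 0)

v_13(a) = 3 ≥ 1, so the series converges in ℤ_13 to 1/(1 − a) = 1/(1 − 204321) = -1/204320. Expand this rational in ℤ_13: compute digits iteratively via d_i = x_i mod 13, x_{i+1} = (x_i − d_i)/13. The first 6 digits are (1, 0, 0, 2, 7, 0).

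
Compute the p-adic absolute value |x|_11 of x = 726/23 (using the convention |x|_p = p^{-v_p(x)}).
|726/23|_11 = 1/121

Step 1 — compute v_11(x) by factoring powers of 11 out of the numerator and denominator: v_11(726/23) = 2. Step 2 — apply |x|_p = p^{-v_p(x)} = 11^{-2} = 1/121.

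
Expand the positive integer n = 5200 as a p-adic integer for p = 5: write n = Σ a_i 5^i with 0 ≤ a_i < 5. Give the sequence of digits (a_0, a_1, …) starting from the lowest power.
(a_0, a_1, …) = (0, 0, 3, 1, 3, 1)

Repeated division by 5 gives the digits low-to-high: 5200 = 3·5^2 + 1·5^3 + 3·5^4 + 1·5^5. Digit sequence: (0, 0, 3, 1, 3, 1).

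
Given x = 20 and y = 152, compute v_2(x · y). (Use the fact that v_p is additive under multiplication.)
v_2(3040) = 5

v_p(x) = 2 (factor: 20 = 2^2 · 5); v_p(y) = 3 (factor: 152 = 2^3 · 19). Additivity: v_p(xy) = v_p(x) + v_p(y) = 2 + 3 = 5. (Direct check: xy = 3040 = 2^5 · (95).)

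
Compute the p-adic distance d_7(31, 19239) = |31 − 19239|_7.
d_7(31, 19239) = 1/2401

Step 1 — x − y = 31 − 19239 = -19208. Step 2 — v_7(-19208) = 4 (factor: -19208 = −(7^4 · 8); the sign does not affect v_p). Step 3 — |x − y|_7 = 7^{-4} = 1/2401.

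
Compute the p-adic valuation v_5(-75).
v_5(-75) = 2

v_5(n) is the largest exponent k such that 5^k divides n. Factor out: -75 = -5^2 · 3. (Sign doesn't affect v_p.) So v_5(-75) = 2.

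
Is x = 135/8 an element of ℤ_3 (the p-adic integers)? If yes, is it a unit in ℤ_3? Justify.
x ∈ ℤ_3 but not a unit; v_3(x) = 3 > 0

ℤ_3 = {x ∈ ℚ_3 : v_3(x) ≥ 0} and ℤ_3^× = {x ∈ ℤ_3 : v_3(x) = 0}. Here v_3(135/8) = v_3(num) − v_3(den) = 3; compare against these criteria.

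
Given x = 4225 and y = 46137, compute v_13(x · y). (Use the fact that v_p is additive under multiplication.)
v_13(194928825) = 5

v_p(x) = 2 (factor: 4225 = 13^2 · 25); v_p(y) = 3 (factor: 46137 = 13^3 · 21). Additivity: v_p(xy) = v_p(x) + v_p(y) = 2 + 3 = 5. (Direct check: xy = 194928825 = 13^5 · (525).)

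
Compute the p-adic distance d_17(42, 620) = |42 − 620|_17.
d_17(42, 620) = 1/289

Step 1 — x − y = 42 − 620 = -578. Step 2 — v_17(-578) = 2 (factor: -578 = −(17^2 · 2); the sign does not affect v_p). Step 3 — |x − y|_17 = 17^{-2} = 1/289.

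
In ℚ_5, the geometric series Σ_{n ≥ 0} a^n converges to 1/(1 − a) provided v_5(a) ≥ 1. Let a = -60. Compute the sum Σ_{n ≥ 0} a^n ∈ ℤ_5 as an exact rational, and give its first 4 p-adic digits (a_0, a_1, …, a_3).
Σ a^n = 1/(1 − a) = 1/61;  first 4 digits = (1, 3, 1, 0)

v_5(a) = 1 ≥ 1, so the series converges in ℤ_5 to 1/(1 − a) = 1/(1 − (-60)) = 1/61. Expand this rational in ℤ_5: compute digits iteratively via d_i = x_i mod 5, x_{i+1} = (x_i − d_i)/5. The first 4 digits are (1, 3, 1, 0).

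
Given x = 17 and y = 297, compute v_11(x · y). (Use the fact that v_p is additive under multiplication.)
v_11(5049) = 1

v_p(x) = 0 (factor: 17 = 11^0 · 17); v_p(y) = 1 (factor: 297 = 11^1 · 27). Additivity: v_p(xy) = v_p(x) + v_p(y) = 0 + 1 = 1. (Direct check: xy = 5049 = 11^1 · (459).)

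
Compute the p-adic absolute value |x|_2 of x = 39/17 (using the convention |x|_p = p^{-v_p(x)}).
|39/17|_2 = 1

Step 1 — compute v_2(x) by factoring powers of 2 out of the numerator and denominator: v_2(39/17) = 0. Step 2 — apply |x|_p = p^{-v_p(x)} = 2^{0} = 1.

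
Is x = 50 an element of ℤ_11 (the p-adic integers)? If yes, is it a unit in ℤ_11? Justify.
x ∈ ℤ_11^× (unit); v_11(x) = 0

ℤ_11 = {x ∈ ℚ_11 : v_11(x) ≥ 0} and ℤ_11^× = {x ∈ ℤ_11 : v_11(x) = 0}. Here v_11(50) = v_11(num) − v_11(den) = 0; compare against these criteria.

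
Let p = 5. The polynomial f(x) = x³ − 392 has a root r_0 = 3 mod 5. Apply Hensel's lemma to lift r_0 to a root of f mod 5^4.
r_3 = 448 (mod 625)

Hensel: r_{i+1} = r_i − f(r_i)/f′(r_i) mod 5^{i+2}, where f′(x) = 3x². Iterate:
  r_0 = 3 (mod 5)
  r_1 = 23 (mod 25)
  r_2 = 73 (mod 125)
  r_3 = 448 (mod 625)
Final: r = 448 with f(r) ≡ 0 mod 5^4.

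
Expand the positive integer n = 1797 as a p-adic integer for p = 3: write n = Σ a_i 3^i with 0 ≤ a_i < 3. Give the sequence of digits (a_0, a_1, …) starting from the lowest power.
(a_0, a_1, …) = (0, 2, 1, 0, 1, 1, 2)

Repeated division by 3 gives the digits low-to-high: 1797 = 2·3^1 + 1·3^2 + 1·3^4 + 1·3^5 + 2·3^6. Digit sequence: (0, 2, 1, 0, 1, 1, 2).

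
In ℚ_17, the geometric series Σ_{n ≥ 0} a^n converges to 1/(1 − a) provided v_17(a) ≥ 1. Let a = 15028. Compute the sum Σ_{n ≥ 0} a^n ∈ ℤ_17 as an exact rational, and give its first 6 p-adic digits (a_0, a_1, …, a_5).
Σ a^n = 1/(1 − a) = -1/15027;  first 6 digits = (1, 0, 1, 3, 1, 6)

v_17(a) = 2 ≥ 1, so the series converges in ℤ_17 to 1/(1 − a) = 1/(1 − 15028) = -1/15027. Expand this rational in ℤ_17: compute digits iteratively via d_i = x_i mod 17, x_{i+1} = (x_i − d_i)/17. The first 6 digits are (1, 0, 1, 3, 1, 6).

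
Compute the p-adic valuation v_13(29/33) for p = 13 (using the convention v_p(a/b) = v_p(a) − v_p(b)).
v_13(29/33) = 0

Factor powers of 13 from the numerator and denominator of the reduced fraction: 29 = 13^0 · 29 and 33 = 13^0 · 33. Apply v_p(a/b) = v_p(a) − v_p(b): v_13(29/33) = 0 − 0 = 0.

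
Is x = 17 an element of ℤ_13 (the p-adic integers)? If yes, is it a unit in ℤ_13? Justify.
x ∈ ℤ_13^× (unit); v_13(x) = 0

ℤ_13 = {x ∈ ℚ_13 : v_13(x) ≥ 0} and ℤ_13^× = {x ∈ ℤ_13 : v_13(x) = 0}. Here v_13(17) = v_13(num) − v_13(den) = 0; compare against these criteria.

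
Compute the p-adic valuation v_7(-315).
v_7(-315) = 1

v_7(n) is the largest exponent k such that 7^k divides n. Factor out: -315 = -7^1 · 45. (Sign doesn't affect v_p.) So v_7(-315) = 1.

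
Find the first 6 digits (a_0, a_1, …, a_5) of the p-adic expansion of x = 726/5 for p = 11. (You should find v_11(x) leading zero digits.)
(a_0, …, a_5) = (0, 0, 10, 8, 8, 8)

v_11(726/5) = 2, so a_0 = ... = a_1 = 0. Factor out: x = 11^2 · u with u = 6/5 a unit in ℤ_11. Expand u iteratively via a_{v+i} = u_i mod 11, u_{i+1} = (u_i − a_{v+i})/11:
  u_0 = 6/5;  a_2 = 10;  u_1 = (u_0 − 10)/11 = -4/5
  u_1 = -4/5;  a_3 = 8;  u_2 = (u_1 − 8)/11 = -4/5
  u_2 = -4/5;  a_4 = 8;  u_3 = (u_2 − 8)/11 = -4/5
  u_3 = -4/5;  a_5 = 8;  u_4 = (u_3 − 8)/11 = -4/5
Digits: (0, 0, 10, 8, 8, 8).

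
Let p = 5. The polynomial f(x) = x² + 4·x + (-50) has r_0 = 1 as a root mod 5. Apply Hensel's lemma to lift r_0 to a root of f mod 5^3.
r_2 = 46 (mod 125)

Hensel: r_{i+1} = r_i − f(r_i)·(f′(r_i))^{-1} mod 5^{i+2}, f′(x) = 2x + 4. Iterate:
  r_0 = 1 (mod 5)
  r_1 = 21 (mod 25)
  r_2 = 46 (mod 125)
Final: r = 46 satisfies f(r) ≡ 0 mod 5^3.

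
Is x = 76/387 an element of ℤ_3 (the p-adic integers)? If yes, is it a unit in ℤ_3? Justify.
x ∉ ℤ_3 (v_3(x) = -2 < 0)

ℤ_3 = {x ∈ ℚ_3 : v_3(x) ≥ 0} and ℤ_3^× = {x ∈ ℤ_3 : v_3(x) = 0}. Here v_3(76/387) = v_3(num) − v_3(den) = -2; compare against these criteria.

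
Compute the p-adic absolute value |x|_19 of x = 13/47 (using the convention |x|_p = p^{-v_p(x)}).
|13/47|_19 = 1

Step 1 — compute v_19(x) by factoring powers of 19 out of the numerator and denominator: v_19(13/47) = 0. Step 2 — apply |x|_p = p^{-v_p(x)} = 19^{0} = 1.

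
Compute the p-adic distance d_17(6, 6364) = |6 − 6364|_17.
d_17(6, 6364) = 1/289

Step 1 — x − y = 6 − 6364 = -6358. Step 2 — v_17(-6358) = 2 (factor: -6358 = −(17^2 · 22); the sign does not affect v_p). Step 3 — |x − y|_17 = 17^{-2} = 1/289.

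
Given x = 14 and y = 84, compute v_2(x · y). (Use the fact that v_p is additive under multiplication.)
v_2(1176) = 3

v_p(x) = 1 (factor: 14 = 2^1 · 7); v_p(y) = 2 (factor: 84 = 2^2 · 21). Additivity: v_p(xy) = v_p(x) + v_p(y) = 1 + 2 = 3. (Direct check: xy = 1176 = 2^3 · (147).)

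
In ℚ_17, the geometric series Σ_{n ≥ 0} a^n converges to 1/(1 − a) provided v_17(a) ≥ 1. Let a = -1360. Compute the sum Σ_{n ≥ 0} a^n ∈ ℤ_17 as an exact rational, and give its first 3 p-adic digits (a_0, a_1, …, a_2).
Σ a^n = 1/(1 − a) = 1/1361;  first 3 digits = (1, 5, 3)

v_17(a) = 1 ≥ 1, so the series converges in ℤ_17 to 1/(1 − a) = 1/(1 − (-1360)) = 1/1361. Expand this rational in ℤ_17: compute digits iteratively via d_i = x_i mod 17, x_{i+1} = (x_i − d_i)/17. The first 3 digits are (1, 5, 3).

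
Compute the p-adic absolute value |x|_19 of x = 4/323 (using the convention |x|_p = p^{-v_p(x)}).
|4/323|_19 = 19

Step 1 — compute v_19(x) by factoring powers of 19 out of the numerator and denominator: v_19(4/323) = -1. Step 2 — apply |x|_p = p^{-v_p(x)} = 19^{1} = 19.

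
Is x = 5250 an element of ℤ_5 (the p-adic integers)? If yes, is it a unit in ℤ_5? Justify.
x ∈ ℤ_5 but not a unit; v_5(x) = 3 > 0

ℤ_5 = {x ∈ ℚ_5 : v_5(x) ≥ 0} and ℤ_5^× = {x ∈ ℤ_5 : v_5(x) = 0}. Here v_5(5250) = v_5(num) − v_5(den) = 3; compare against these criteria.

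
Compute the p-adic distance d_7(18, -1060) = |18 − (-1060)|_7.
d_7(18, -1060) = 1/49

Step 1 — x − y = 18 − (-1060) = 1078. Step 2 — v_7(1078) = 2 (factor: 1078 = (7^2 · 22); the sign does not affect v_p). Step 3 — |x − y|_7 = 7^{-2} = 1/49.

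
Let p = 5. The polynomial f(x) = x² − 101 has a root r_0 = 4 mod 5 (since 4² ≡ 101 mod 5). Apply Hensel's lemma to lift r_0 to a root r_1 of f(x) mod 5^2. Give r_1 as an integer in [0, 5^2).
r_1 = 24 (mod 25)

Hensel's recurrence: r_{i+1} = r_i − f(r_i)·(f′(r_i))^{-1} mod 5^{i+2}, with f′(x) = 2x. Iterate:
  r_0 = 4 (mod 5)
  r_1 = 24 (mod 25)
Final: r_1 = 24, and one checks f(r_1) ≡ 0 mod 5^2.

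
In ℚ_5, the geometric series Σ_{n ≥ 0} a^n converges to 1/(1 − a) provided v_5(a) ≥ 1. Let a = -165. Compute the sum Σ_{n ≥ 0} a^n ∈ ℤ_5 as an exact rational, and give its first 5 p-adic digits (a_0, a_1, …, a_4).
Σ a^n = 1/(1 − a) = 1/166;  first 5 digits = (1, 2, 2, 4, 1)

v_5(a) = 1 ≥ 1, so the series converges in ℤ_5 to 1/(1 − a) = 1/(1 − (-165)) = 1/166. Expand this rational in ℤ_5: compute digits iteratively via d_i = x_i mod 5, x_{i+1} = (x_i − d_i)/5. The first 5 digits are (1, 2, 2, 4, 1).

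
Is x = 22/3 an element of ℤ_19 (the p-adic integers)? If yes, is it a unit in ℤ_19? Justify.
x ∈ ℤ_19^× (unit); v_19(x) = 0

ℤ_19 = {x ∈ ℚ_19 : v_19(x) ≥ 0} and ℤ_19^× = {x ∈ ℤ_19 : v_19(x) = 0}. Here v_19(22/3) = v_19(num) − v_19(den) = 0; compare against these criteria.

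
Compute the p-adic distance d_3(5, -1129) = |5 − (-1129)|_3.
d_3(5, -1129) = 1/81

Step 1 — x − y = 5 − (-1129) = 1134. Step 2 — v_3(1134) = 4 (factor: 1134 = (3^4 · 14); the sign does not affect v_p). Step 3 — |x − y|_3 = 3^{-4} = 1/81.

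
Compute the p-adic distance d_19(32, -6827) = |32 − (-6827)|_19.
d_19(32, -6827) = 1/6859

Step 1 — x − y = 32 − (-6827) = 6859. Step 2 — v_19(6859) = 3 (factor: 6859 = (19^3 · 1); the sign does not affect v_p). Step 3 — |x − y|_19 = 19^{-3} = 1/6859.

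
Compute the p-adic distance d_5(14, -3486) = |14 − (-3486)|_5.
d_5(14, -3486) = 1/125

Step 1 — x − y = 14 − (-3486) = 3500. Step 2 — v_5(3500) = 3 (factor: 3500 = (5^3 · 28); the sign does not affect v_p). Step 3 — |x − y|_5 = 5^{-3} = 1/125.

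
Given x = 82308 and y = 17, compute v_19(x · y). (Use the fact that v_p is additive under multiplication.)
v_19(1399236) = 3

v_p(x) = 3 (factor: 82308 = 19^3 · 12); v_p(y) = 0 (factor: 17 = 19^0 · 17). Additivity: v_p(xy) = v_p(x) + v_p(y) = 3 + 0 = 3. (Direct check: xy = 1399236 = 19^3 · (204).)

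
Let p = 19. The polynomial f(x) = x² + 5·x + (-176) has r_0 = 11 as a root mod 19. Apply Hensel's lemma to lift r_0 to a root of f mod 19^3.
r_2 = 11 (mod 6859)

Hensel: r_{i+1} = r_i − f(r_i)·(f′(r_i))^{-1} mod 19^{i+2}, f′(x) = 2x + 5. Iterate:
  r_0 = 11 (mod 19)
  r_1 = 11 (mod 361)
  r_2 = 11 (mod 6859)
Final: r = 11 satisfies f(r) ≡ 0 mod 19^3.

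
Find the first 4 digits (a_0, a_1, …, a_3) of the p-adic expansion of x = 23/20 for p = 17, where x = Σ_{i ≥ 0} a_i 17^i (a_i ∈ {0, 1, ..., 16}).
(a_0, …, a_3) = (2, 11, 7, 14)

v_17(23/20) = 0 (numerator and denominator both coprime to 17), so x ∈ ℤ_17^×. Compute digits iteratively via a_i = x_i mod 17, x_{i+1} = (x_i − a_i)/17, with x_0 = x:
  x_0 = 23/20;  a_0 = 2;  x_1 = (x_0 − 2)/17 = -1/20
  x_1 = -1/20;  a_1 = 11;  x_2 = (x_1 − 11)/17 = -13/20
  x_2 = -13/20;  a_2 = 7;  x_3 = (x_2 − 7)/17 = -9/20
  x_3 = -9/20;  a_3 = 14;  x_4 = (x_3 − 14)/17 = -17/20
Digits: (2, 11, 7, 14).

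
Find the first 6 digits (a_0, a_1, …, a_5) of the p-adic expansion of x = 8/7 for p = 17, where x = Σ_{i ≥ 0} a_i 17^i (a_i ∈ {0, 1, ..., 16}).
(a_0, …, a_5) = (6, 7, 2, 12, 9, 14)

v_17(8/7) = 0 (numerator and denominator both coprime to 17), so x ∈ ℤ_17^×. Compute digits iteratively via a_i = x_i mod 17, x_{i+1} = (x_i − a_i)/17, with x_0 = x:
  x_0 = 8/7;  a_0 = 6;  x_1 = (x_0 − 6)/17 = -2/7
  x_1 = -2/7;  a_1 = 7;  x_2 = (x_1 − 7)/17 = -3/7
  x_2 = -3/7;  a_2 = 2;  x_3 = (x_2 − 2)/17 = -1/7
  x_3 = -1/7;  a_3 = 12;  x_4 = (x_3 − 12)/17 = -5/7
  x_4 = -5/7;  a_4 = 9;  x_5 = (x_4 − 9)/17 = -4/7
  x_5 = -4/7;  a_5 = 14;  x_6 = (x_5 − 14)/17 = -6/7
Digits: (6, 7, 2, 12, 9, 14).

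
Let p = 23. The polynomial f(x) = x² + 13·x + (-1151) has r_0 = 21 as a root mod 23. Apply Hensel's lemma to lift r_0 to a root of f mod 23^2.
r_1 = 481 (mod 529)

Hensel: r_{i+1} = r_i − f(r_i)·(f′(r_i))^{-1} mod 23^{i+2}, f′(x) = 2x + 13. Iterate:
  r_0 = 21 (mod 23)
  r_1 = 481 (mod 529)
Final: r = 481 satisfies f(r) ≡ 0 mod 23^2.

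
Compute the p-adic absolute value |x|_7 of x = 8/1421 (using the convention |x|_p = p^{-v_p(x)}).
|8/1421|_7 = 49

Step 1 — compute v_7(x) by factoring powers of 7 out of the numerator and denominator: v_7(8/1421) = -2. Step 2 — apply |x|_p = p^{-v_p(x)} = 7^{2} = 49.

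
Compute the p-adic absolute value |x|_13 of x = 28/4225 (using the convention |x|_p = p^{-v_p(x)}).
|28/4225|_13 = 169

Step 1 — compute v_13(x) by factoring powers of 13 out of the numerator and denominator: v_13(28/4225) = -2. Step 2 — apply |x|_p = p^{-v_p(x)} = 13^{2} = 169.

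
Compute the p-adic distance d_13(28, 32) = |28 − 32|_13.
d_13(28, 32) = 1

Step 1 — x − y = 28 − 32 = -4. Step 2 — v_13(-4) = 0 (factor: -4 = −(13^0 · 4); the sign does not affect v_p). Step 3 — |x − y|_13 = 13^{0} = 1.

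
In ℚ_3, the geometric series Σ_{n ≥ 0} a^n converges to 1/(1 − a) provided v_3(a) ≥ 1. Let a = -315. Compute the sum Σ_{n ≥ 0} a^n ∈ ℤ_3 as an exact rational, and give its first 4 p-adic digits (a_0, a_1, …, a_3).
Σ a^n = 1/(1 − a) = 1/316;  first 4 digits = (1, 0, 1, 0)

v_3(a) = 2 ≥ 1, so the series converges in ℤ_3 to 1/(1 − a) = 1/(1 − (-315)) = 1/316. Expand this rational in ℤ_3: compute digits iteratively via d_i = x_i mod 3, x_{i+1} = (x_i − d_i)/3. The first 4 digits are (1, 0, 1, 0).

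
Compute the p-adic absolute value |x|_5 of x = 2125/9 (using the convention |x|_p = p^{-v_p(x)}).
|2125/9|_5 = 1/125

Step 1 — compute v_5(x) by factoring powers of 5 out of the numerator and denominator: v_5(2125/9) = 3. Step 2 — apply |x|_p = p^{-v_p(x)} = 5^{-3} = 1/125.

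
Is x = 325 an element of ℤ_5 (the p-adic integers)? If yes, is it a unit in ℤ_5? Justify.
x ∈ ℤ_5 but not a unit; v_5(x) = 2 > 0

ℤ_5 = {x ∈ ℚ_5 : v_5(x) ≥ 0} and ℤ_5^× = {x ∈ ℤ_5 : v_5(x) = 0}. Here v_5(325) = v_5(num) − v_5(den) = 2; compare against these criteria.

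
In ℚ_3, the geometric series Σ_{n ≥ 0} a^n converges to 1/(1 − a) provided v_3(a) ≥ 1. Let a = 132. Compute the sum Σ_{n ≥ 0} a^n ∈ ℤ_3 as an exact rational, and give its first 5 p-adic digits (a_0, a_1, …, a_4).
Σ a^n = 1/(1 − a) = -1/131;  first 5 digits = (1, 2, 0, 1, 1)

v_3(a) = 1 ≥ 1, so the series converges in ℤ_3 to 1/(1 − a) = 1/(1 − 132) = -1/131. Expand this rational in ℤ_3: compute digits iteratively via d_i = x_i mod 3, x_{i+1} = (x_i − d_i)/3. The first 5 digits are (1, 2, 0, 1, 1).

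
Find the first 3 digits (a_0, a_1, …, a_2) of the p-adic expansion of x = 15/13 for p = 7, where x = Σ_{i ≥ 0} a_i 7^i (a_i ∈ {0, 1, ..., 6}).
(a_0, …, a_2) = (6, 2, 5)

v_7(15/13) = 0 (numerator and denominator both coprime to 7), so x ∈ ℤ_7^×. Compute digits iteratively via a_i = x_i mod 7, x_{i+1} = (x_i − a_i)/7, with x_0 = x:
  x_0 = 15/13;  a_0 = 6;  x_1 = (x_0 − 6)/7 = -9/13
  x_1 = -9/13;  a_1 = 2;  x_2 = (x_1 − 2)/7 = -5/13
  x_2 = -5/13;  a_2 = 5;  x_3 = (x_2 − 5)/7 = -10/13
Digits: (6, 2, 5).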